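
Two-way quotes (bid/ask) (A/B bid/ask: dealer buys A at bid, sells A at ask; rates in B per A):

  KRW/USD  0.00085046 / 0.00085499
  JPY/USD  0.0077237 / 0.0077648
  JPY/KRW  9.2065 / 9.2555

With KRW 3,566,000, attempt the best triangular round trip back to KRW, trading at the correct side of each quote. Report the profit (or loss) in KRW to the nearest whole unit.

Best loop KRW → USD → JPY → KRW:
KRW 3,566,000 × 0.00085046 (sell KRW at bid) = USD 3,032.74
USD 3,032.74 ÷ 0.0077648 (buy JPY at ask) = JPY 390,575
JPY 390,575 × 9.2065 (sell JPY at bid) = KRW 3,595,833

Net profit: KRW 29,833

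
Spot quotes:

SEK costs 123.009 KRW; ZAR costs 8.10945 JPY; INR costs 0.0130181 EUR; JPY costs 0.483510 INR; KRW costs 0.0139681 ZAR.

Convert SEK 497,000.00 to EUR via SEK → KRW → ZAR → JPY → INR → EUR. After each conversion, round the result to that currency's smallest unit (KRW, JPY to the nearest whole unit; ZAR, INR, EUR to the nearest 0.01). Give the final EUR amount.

EUR 43,588.82

SEK 497,000.00 × 123.009 = KRW 61,135,473
KRW 61,135,473 × 0.0139681 = ZAR 853,946.40
ZAR 853,946.40 × 8.10945 = JPY 6,925,036
JPY 6,925,036 × 0.483510 = INR 3,348,324.16
INR 3,348,324.16 × 0.0130181 = EUR 43,588.82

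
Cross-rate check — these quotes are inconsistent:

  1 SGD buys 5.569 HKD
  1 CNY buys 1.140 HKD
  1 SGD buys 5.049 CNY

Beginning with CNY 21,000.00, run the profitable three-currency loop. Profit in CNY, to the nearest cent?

Profit: CNY 704.63

Profitable loop is CNY → HKD → SGD → CNY:
CNY 21,000.00 × 1.140 = HKD 23,940.00
HKD 23,940.00 ÷ 5.569 = SGD 4,298.80
SGD 4,298.80 × 5.049 = CNY 21,704.63
Profit = CNY 21,704.63 − CNY 21,000.00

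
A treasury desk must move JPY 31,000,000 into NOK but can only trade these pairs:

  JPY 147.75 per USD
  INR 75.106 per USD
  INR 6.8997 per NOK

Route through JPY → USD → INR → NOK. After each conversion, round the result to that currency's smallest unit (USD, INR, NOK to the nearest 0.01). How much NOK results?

JPY 31,000,000 ÷ 147.75 = USD 209,813.87
USD 209,813.87 × 75.106 = INR 15,758,280.52
INR 15,758,280.52 ÷ 6.8997 = NOK 2,283,908.07

NOK 2,283,908.07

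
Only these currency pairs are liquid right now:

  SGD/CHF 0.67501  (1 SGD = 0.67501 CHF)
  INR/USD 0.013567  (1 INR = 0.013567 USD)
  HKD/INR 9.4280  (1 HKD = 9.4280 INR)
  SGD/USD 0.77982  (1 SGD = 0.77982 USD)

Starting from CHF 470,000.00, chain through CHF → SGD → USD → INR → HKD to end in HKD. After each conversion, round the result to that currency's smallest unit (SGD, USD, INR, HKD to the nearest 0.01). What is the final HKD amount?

HKD 4,245,009.03

CHF 470,000.00 ÷ 0.67501 = SGD 696,285.98
SGD 696,285.98 × 0.77982 = USD 542,977.73
USD 542,977.73 ÷ 0.013567 = INR 40,021,945.16
INR 40,021,945.16 ÷ 9.4280 = HKD 4,245,009.03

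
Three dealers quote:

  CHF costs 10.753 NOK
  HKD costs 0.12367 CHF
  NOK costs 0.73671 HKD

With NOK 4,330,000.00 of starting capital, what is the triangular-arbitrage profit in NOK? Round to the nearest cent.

Profitable loop is NOK → CHF → HKD → NOK:
NOK 4,330,000.00 ÷ 10.753 = CHF 402,678.32
CHF 402,678.32 ÷ 0.12367 = HKD 3,256,071.18
HKD 3,256,071.18 ÷ 0.73671 = NOK 4,419,746.14
Profit = NOK 4,419,746.14 − NOK 4,330,000.00

Profit: NOK 89,746.14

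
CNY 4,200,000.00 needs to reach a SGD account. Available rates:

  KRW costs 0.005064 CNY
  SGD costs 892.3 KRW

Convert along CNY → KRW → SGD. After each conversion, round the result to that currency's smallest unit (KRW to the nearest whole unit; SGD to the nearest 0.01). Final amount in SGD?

CNY 4,200,000.00 ÷ 0.005064 = KRW 829,383,886
KRW 829,383,886 ÷ 892.3 = SGD 929,489.95

SGD 929,489.95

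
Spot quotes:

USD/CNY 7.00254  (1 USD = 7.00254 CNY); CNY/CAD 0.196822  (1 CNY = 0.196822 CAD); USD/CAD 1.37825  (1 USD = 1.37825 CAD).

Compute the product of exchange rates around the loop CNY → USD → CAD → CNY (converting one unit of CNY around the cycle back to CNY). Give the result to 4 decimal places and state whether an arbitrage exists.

Around CNY → USD → CAD → CNY: 1 ÷ 7.00254 × 1.37825 ÷ 0.196822 = 0.999997
Product ≈ 1 (deviation 0.000%, within rounding noise).

1.0000 (no arbitrage)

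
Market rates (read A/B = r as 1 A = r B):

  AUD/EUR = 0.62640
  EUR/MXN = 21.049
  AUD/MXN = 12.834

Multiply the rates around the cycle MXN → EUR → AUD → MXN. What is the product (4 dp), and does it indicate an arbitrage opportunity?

0.9734 (arbitrage exists)

Around MXN → EUR → AUD → MXN: 1 ÷ 21.049 ÷ 0.62640 × 12.834 = 0.973372
Product < 1; profitable direction is MXN → AUD → EUR → MXN.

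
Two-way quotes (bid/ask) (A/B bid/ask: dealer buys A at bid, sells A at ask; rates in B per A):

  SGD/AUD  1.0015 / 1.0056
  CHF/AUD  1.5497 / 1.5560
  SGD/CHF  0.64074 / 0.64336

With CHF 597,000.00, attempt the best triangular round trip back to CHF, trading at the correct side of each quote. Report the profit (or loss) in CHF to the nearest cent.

Net profit: CHF 257.53

Best loop CHF → SGD → AUD → CHF:
CHF 597,000.00 ÷ 0.64336 (buy SGD at ask) = SGD 927,940.81
SGD 927,940.81 × 1.0015 (sell SGD at bid) = AUD 929,332.72
AUD 929,332.72 ÷ 1.5560 (buy CHF at ask) = CHF 597,257.53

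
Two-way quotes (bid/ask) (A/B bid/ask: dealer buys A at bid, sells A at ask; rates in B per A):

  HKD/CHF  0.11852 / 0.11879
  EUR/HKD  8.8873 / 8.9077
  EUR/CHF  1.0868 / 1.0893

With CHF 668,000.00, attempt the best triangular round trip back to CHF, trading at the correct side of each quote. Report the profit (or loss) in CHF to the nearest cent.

Net profit: CHF 18,089.27

Best loop CHF → HKD → EUR → CHF:
CHF 668,000.00 ÷ 0.11879 (buy HKD at ask) = HKD 5,623,368.97
HKD 5,623,368.97 ÷ 8.9077 (buy EUR at ask) = EUR 631,293.04
EUR 631,293.04 × 1.0868 (sell EUR at bid) = CHF 686,089.27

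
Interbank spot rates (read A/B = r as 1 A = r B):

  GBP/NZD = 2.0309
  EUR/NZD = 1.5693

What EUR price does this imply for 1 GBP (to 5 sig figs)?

GBP/EUR = 1.2941

1 GBP × 2.0309 = 2.0309 NZD
2.0309 NZD ÷ 1.5693 = 1.29414 EUR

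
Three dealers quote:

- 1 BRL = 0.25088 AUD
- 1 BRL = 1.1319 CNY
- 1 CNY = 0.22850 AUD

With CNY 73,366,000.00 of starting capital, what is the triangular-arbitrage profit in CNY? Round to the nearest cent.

Profit: CNY 2,269,044.16

Profitable loop is CNY → AUD → BRL → CNY:
CNY 73,366,000.00 × 0.22850 = AUD 16,764,131.00
AUD 16,764,131.00 ÷ 0.25088 = BRL 66,821,312.98
BRL 66,821,312.98 × 1.1319 = CNY 75,635,044.16
Profit = CNY 75,635,044.16 − CNY 73,366,000.00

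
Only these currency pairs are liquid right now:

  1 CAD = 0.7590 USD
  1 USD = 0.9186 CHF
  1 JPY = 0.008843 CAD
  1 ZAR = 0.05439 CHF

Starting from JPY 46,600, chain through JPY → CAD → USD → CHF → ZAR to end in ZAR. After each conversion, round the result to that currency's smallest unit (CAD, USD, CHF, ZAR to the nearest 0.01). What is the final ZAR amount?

JPY 46,600 × 0.008843 = CAD 412.08
CAD 412.08 × 0.7590 = USD 312.77
USD 312.77 × 0.9186 = CHF 287.31
CHF 287.31 ÷ 0.05439 = ZAR 5,282.40

ZAR 5,282.40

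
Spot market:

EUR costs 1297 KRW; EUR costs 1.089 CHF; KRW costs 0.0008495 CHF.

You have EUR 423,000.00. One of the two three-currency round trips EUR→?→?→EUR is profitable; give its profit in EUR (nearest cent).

Profit: EUR 4,972.48

Profitable loop is EUR → KRW → CHF → EUR:
EUR 423,000.00 × 1297 = KRW 548,631,000
KRW 548,631,000 × 0.0008495 = CHF 466,062.03
CHF 466,062.03 ÷ 1.089 = EUR 427,972.48
Profit = EUR 427,972.48 − EUR 423,000.00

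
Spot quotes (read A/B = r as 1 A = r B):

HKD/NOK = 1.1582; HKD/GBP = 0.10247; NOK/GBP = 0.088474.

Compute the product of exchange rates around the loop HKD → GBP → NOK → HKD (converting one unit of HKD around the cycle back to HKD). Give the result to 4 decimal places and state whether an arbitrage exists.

Around HKD → GBP → NOK → HKD: 1 × 0.10247 ÷ 0.088474 ÷ 1.1582 = 0.999994
Product ≈ 1 (deviation 0.001%, within rounding noise).

1.0000 (no arbitrage)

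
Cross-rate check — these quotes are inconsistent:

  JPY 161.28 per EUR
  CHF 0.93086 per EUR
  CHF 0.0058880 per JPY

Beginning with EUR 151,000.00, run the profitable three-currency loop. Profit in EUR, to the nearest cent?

Profitable loop is EUR → JPY → CHF → EUR:
EUR 151,000.00 × 161.28 = JPY 24,353,280
JPY 24,353,280 × 0.0058880 = CHF 143,392.11
CHF 143,392.11 ÷ 0.93086 = EUR 154,042.62
Profit = EUR 154,042.62 − EUR 151,000.00

Profit: EUR 3,042.62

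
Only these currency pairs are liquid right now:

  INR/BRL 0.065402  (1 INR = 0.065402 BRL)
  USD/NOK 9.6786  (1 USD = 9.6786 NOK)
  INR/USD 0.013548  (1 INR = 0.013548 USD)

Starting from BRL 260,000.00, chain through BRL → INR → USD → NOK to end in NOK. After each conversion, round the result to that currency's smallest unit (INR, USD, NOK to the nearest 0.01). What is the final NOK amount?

BRL 260,000.00 ÷ 0.065402 = INR 3,975,413.60
INR 3,975,413.60 × 0.013548 = USD 53,858.90
USD 53,858.90 × 9.6786 = NOK 521,278.75

NOK 521,278.75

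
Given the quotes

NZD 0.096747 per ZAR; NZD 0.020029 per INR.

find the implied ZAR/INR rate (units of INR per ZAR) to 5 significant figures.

1 ZAR × 0.096747 = 0.096747 NZD
0.096747 NZD ÷ 0.020029 = 4.83035 INR

ZAR/INR = 4.8303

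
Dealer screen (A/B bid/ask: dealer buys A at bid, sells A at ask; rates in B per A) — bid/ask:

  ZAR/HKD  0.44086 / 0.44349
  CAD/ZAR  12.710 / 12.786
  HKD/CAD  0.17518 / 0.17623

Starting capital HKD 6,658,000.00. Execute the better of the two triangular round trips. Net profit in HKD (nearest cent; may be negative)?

Net profit: HKD 4,625.73

Best loop HKD → ZAR → CAD → HKD:
HKD 6,658,000.00 ÷ 0.44349 (buy ZAR at ask) = ZAR 15,012,739.86
ZAR 15,012,739.86 ÷ 12.786 (buy CAD at ask) = CAD 1,174,154.53
CAD 1,174,154.53 ÷ 0.17623 (buy HKD at ask) = HKD 6,662,625.73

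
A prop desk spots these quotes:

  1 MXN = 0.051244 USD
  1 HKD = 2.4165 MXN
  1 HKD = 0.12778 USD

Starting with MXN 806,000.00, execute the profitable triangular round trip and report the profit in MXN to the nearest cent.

Profit: MXN 25,702.69

Profitable loop is MXN → HKD → USD → MXN:
MXN 806,000.00 ÷ 2.4165 = HKD 333,540.24
HKD 333,540.24 × 0.12778 = USD 42,619.77
USD 42,619.77 ÷ 0.051244 = MXN 831,702.69
Profit = MXN 831,702.69 − MXN 806,000.00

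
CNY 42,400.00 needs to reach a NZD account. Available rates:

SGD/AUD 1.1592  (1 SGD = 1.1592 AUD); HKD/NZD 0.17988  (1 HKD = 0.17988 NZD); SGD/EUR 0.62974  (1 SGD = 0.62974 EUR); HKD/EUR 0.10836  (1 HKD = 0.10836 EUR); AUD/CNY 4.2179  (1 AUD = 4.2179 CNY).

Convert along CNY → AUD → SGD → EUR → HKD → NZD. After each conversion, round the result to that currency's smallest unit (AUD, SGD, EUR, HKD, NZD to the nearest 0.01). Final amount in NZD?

NZD 9,065.38

CNY 42,400.00 ÷ 4.2179 = AUD 10,052.40
AUD 10,052.40 ÷ 1.1592 = SGD 8,671.84
SGD 8,671.84 × 0.62974 = EUR 5,461.00
EUR 5,461.00 ÷ 0.10836 = HKD 50,396.83
HKD 50,396.83 × 0.17988 = NZD 9,065.38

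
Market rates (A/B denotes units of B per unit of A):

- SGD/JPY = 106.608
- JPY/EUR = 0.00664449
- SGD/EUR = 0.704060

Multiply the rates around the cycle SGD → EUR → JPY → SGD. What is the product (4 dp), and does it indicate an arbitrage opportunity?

Around SGD → EUR → JPY → SGD: 1 × 0.704060 ÷ 0.00664449 ÷ 106.608 = 0.993936
Product < 1; profitable direction is SGD → JPY → EUR → SGD.

0.9939 (arbitrage exists)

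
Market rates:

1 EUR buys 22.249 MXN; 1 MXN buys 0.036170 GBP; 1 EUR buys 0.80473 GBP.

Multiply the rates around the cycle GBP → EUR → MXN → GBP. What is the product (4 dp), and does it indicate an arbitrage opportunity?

Around GBP → EUR → MXN → GBP: 1 ÷ 0.80473 × 22.249 × 0.036170 = 1.000020
Product ≈ 1 (deviation 0.002%, within rounding noise).

1.0000 (no arbitrage)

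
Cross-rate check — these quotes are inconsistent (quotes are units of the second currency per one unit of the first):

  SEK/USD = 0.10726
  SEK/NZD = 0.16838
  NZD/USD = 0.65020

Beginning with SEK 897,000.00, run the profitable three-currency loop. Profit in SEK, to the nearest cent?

Profit: SEK 18,571.19

Profitable loop is SEK → NZD → USD → SEK:
SEK 897,000.00 × 0.16838 = NZD 151,036.86
NZD 151,036.86 × 0.65020 = USD 98,204.17
USD 98,204.17 ÷ 0.10726 = SEK 915,571.19
Profit = SEK 915,571.19 − SEK 897,000.00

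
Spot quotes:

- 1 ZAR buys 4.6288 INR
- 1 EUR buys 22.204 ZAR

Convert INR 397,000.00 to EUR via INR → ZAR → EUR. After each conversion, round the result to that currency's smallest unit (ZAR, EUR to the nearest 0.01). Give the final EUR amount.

INR 397,000.00 ÷ 4.6288 = ZAR 85,767.37
ZAR 85,767.37 ÷ 22.204 = EUR 3,862.70

EUR 3,862.70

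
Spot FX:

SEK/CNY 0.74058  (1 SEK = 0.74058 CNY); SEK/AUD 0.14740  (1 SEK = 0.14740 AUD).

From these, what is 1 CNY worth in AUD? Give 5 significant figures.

CNY/AUD = 0.19903

1 CNY ÷ 0.74058 = 1.35029 SEK
1.35029 SEK × 0.14740 = 0.199033 AUD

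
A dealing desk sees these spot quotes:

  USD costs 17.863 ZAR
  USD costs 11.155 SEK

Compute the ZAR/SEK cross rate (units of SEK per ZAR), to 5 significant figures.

1 ZAR ÷ 17.863 = 0.0559816 USD
0.0559816 USD × 11.155 = 0.624475 SEK

ZAR/SEK = 0.62448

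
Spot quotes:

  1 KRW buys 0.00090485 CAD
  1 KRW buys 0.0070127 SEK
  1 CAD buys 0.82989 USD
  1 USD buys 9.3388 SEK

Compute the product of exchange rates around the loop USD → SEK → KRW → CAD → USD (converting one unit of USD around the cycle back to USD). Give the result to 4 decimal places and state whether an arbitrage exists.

Around USD → SEK → KRW → CAD → USD: 1 × 9.3388 ÷ 0.0070127 × 0.00090485 × 0.82989 = 1.000007
Product ≈ 1 (deviation 0.001%, within rounding noise).

1.0000 (no arbitrage)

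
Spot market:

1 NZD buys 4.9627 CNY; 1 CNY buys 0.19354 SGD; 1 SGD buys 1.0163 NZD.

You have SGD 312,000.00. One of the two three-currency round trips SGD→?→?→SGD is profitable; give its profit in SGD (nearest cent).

Profitable loop is SGD → CNY → NZD → SGD:
SGD 312,000.00 ÷ 0.19354 = CNY 1,612,069.86
CNY 1,612,069.86 ÷ 4.9627 = NZD 324,837.26
NZD 324,837.26 ÷ 1.0163 = SGD 319,627.33
Profit = SGD 319,627.33 − SGD 312,000.00

Profit: SGD 7,627.33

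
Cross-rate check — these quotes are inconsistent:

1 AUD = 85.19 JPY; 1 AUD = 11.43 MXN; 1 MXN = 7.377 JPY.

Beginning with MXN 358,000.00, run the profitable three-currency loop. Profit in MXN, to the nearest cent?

Profitable loop is MXN → AUD → JPY → MXN:
MXN 358,000.00 ÷ 11.43 = AUD 31,321.08
AUD 31,321.08 × 85.19 = JPY 2,668,243
JPY 2,668,243 ÷ 7.377 = MXN 361,697.60
Profit = MXN 361,697.60 − MXN 358,000.00

Profit: MXN 3,697.60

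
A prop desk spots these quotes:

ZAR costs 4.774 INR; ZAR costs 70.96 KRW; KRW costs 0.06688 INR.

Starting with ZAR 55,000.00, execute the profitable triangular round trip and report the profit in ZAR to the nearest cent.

Profitable loop is ZAR → INR → KRW → ZAR:
ZAR 55,000.00 × 4.774 = INR 262,570.00
INR 262,570.00 ÷ 0.06688 = KRW 3,925,987
KRW 3,925,987 ÷ 70.96 = ZAR 55,326.76
Profit = ZAR 55,326.76 − ZAR 55,000.00

Profit: ZAR 326.76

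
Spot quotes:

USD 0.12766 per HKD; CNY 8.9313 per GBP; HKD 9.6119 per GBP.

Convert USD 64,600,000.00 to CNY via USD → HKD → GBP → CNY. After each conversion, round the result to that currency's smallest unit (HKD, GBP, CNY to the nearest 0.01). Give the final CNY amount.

USD 64,600,000.00 ÷ 0.12766 = HKD 506,031,646.56
HKD 506,031,646.56 ÷ 9.6119 = GBP 52,646,370.29
GBP 52,646,370.29 × 8.9313 = CNY 470,200,526.97

CNY 470,200,526.97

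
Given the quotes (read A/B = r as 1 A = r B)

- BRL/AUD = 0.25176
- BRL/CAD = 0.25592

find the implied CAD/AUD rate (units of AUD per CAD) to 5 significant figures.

1 CAD ÷ 0.25592 = 3.90747 BRL
3.90747 BRL × 0.25176 = 0.983745 AUD

CAD/AUD = 0.98374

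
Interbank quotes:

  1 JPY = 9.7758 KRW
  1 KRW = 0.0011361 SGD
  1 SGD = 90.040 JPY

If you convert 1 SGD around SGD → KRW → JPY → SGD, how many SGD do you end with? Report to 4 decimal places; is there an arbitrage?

1.0000 (no arbitrage)

Around SGD → KRW → JPY → SGD: 1 ÷ 0.0011361 ÷ 9.7758 ÷ 90.040 = 0.999990
Product ≈ 1 (deviation 0.001%, within rounding noise).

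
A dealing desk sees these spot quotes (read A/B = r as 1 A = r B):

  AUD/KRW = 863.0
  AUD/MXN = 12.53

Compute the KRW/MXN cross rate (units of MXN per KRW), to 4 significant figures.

KRW/MXN = 0.01452

1 KRW ÷ 863.0 = 0.00115875 AUD
0.00115875 AUD × 12.53 = 0.0145191 MXN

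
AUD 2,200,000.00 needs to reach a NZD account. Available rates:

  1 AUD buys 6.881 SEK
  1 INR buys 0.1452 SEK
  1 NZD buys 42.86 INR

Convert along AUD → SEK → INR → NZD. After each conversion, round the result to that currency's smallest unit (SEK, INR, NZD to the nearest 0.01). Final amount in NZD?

NZD 2,432,514.60

AUD 2,200,000.00 × 6.881 = SEK 15,138,200.00
SEK 15,138,200.00 ÷ 0.1452 = INR 104,257,575.76
INR 104,257,575.76 ÷ 42.86 = NZD 2,432,514.60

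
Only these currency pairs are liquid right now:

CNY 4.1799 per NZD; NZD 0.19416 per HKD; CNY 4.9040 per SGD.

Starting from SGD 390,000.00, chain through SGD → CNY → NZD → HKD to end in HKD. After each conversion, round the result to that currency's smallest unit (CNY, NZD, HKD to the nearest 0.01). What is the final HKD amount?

SGD 390,000.00 × 4.9040 = CNY 1,912,560.00
CNY 1,912,560.00 ÷ 4.1799 = NZD 457,561.19
NZD 457,561.19 ÷ 0.19416 = HKD 2,356,619.23

HKD 2,356,619.23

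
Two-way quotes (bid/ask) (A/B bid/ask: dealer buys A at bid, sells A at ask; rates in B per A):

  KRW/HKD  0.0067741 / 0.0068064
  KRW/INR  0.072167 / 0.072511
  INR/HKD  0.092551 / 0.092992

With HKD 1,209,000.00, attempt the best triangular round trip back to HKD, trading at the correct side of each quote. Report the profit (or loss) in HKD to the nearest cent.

Best loop HKD → INR → KRW → HKD:
HKD 1,209,000.00 ÷ 0.092992 (buy INR at ask) = INR 13,001,118.38
INR 13,001,118.38 ÷ 0.072511 (buy KRW at ask) = KRW 179,298,567
KRW 179,298,567 × 0.0067741 (sell KRW at bid) = HKD 1,214,586.42

Net profit: HKD 5,586.42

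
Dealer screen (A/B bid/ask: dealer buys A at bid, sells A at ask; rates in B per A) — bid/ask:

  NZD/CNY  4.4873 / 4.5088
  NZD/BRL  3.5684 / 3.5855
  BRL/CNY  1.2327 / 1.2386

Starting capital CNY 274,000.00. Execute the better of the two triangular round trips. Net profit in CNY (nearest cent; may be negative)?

Net profit: CNY 2,856.59

Best loop CNY → BRL → NZD → CNY:
CNY 274,000.00 ÷ 1.2386 (buy BRL at ask) = BRL 221,217.50
BRL 221,217.50 ÷ 3.5855 (buy NZD at ask) = NZD 61,697.81
NZD 61,697.81 × 4.4873 (sell NZD at bid) = CNY 276,856.59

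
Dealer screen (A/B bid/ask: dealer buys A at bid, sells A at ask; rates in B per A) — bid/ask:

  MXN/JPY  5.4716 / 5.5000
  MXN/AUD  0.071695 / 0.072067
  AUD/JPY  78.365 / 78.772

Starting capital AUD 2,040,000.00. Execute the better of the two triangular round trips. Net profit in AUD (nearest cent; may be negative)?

Best loop AUD → JPY → MXN → AUD:
AUD 2,040,000.00 × 78.365 (sell AUD at bid) = JPY 159,864,600
JPY 159,864,600 ÷ 5.5000 (buy MXN at ask) = MXN 29,066,290.91
MXN 29,066,290.91 × 0.071695 (sell MXN at bid) = AUD 2,083,907.73

Net profit: AUD 43,907.73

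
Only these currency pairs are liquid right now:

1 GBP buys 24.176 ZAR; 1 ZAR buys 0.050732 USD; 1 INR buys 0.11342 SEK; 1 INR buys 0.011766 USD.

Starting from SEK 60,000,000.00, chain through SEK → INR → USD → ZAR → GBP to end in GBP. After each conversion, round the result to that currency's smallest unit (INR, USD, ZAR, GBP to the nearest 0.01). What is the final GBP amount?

GBP 5,074,859.48

SEK 60,000,000.00 ÷ 0.11342 = INR 529,007,229.77
INR 529,007,229.77 × 0.011766 = USD 6,224,299.07
USD 6,224,299.07 ÷ 0.050732 = ZAR 122,689,802.69
ZAR 122,689,802.69 ÷ 24.176 = GBP 5,074,859.48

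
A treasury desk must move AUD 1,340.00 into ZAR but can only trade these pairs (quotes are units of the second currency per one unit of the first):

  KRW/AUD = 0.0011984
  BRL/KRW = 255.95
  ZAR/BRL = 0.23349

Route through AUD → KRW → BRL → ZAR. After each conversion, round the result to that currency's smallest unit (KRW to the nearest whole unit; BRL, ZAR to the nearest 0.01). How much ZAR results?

ZAR 18,710.27

AUD 1,340.00 ÷ 0.0011984 = KRW 1,118,158
KRW 1,118,158 ÷ 255.95 = BRL 4,368.66
BRL 4,368.66 ÷ 0.23349 = ZAR 18,710.27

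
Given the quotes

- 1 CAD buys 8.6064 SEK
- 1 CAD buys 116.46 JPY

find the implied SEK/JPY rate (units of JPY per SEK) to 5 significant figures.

SEK/JPY = 13.532

1 SEK ÷ 8.6064 = 0.116193 CAD
0.116193 CAD × 116.46 = 13.5318 JPY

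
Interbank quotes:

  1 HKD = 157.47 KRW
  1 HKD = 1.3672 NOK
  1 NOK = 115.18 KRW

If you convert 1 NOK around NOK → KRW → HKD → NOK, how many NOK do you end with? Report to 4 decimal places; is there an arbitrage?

Around NOK → KRW → HKD → NOK: 1 × 115.18 ÷ 157.47 × 1.3672 = 1.000026
Product ≈ 1 (deviation 0.003%, within rounding noise).

1.0000 (no arbitrage)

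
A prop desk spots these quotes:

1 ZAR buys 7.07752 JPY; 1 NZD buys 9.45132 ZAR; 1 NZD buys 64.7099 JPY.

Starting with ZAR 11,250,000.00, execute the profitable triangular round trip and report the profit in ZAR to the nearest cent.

Profit: ZAR 379,348.00

Profitable loop is ZAR → JPY → NZD → ZAR:
ZAR 11,250,000.00 × 7.07752 = JPY 79,622,100
JPY 79,622,100 ÷ 64.7099 = NZD 1,230,446.96
NZD 1,230,446.96 × 9.45132 = ZAR 11,629,348.00
Profit = ZAR 11,629,348.00 − ZAR 11,250,000.00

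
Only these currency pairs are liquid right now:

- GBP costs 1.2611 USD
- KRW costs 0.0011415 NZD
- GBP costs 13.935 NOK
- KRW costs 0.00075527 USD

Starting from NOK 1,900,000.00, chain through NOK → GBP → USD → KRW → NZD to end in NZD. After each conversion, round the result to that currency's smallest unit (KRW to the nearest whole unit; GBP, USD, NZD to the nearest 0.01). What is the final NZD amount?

NZD 259,878.20

NOK 1,900,000.00 ÷ 13.935 = GBP 136,347.33
GBP 136,347.33 × 1.2611 = USD 171,947.62
USD 171,947.62 ÷ 0.00075527 = KRW 227,663,776
KRW 227,663,776 × 0.0011415 = NZD 259,878.20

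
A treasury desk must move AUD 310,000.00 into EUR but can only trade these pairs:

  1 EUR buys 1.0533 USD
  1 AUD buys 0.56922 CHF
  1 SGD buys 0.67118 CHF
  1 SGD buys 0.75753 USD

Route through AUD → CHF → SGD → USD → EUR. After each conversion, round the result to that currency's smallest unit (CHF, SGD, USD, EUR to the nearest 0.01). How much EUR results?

EUR 189,082.18

AUD 310,000.00 × 0.56922 = CHF 176,458.20
CHF 176,458.20 ÷ 0.67118 = SGD 262,907.42
SGD 262,907.42 × 0.75753 = USD 199,160.26
USD 199,160.26 ÷ 1.0533 = EUR 189,082.18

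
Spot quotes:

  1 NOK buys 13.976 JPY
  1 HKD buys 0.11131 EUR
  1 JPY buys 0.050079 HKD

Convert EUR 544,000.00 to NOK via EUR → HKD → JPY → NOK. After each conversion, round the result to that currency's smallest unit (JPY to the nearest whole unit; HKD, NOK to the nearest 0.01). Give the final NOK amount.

EUR 544,000.00 ÷ 0.11131 = HKD 4,887,251.82
HKD 4,887,251.82 ÷ 0.050079 = JPY 97,590,843
JPY 97,590,843 ÷ 13.976 = NOK 6,982,744.92

NOK 6,982,744.92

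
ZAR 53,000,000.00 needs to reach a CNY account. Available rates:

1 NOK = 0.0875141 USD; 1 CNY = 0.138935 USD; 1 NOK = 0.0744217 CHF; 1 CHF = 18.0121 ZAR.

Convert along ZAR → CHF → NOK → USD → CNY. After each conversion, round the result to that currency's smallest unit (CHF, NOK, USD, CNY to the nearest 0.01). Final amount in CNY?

CNY 24,904,527.08

ZAR 53,000,000.00 ÷ 18.0121 = CHF 2,942,466.45
CHF 2,942,466.45 ÷ 0.0744217 = NOK 39,537,748.40
NOK 39,537,748.40 × 0.0875141 = USD 3,460,110.47
USD 3,460,110.47 ÷ 0.138935 = CNY 24,904,527.08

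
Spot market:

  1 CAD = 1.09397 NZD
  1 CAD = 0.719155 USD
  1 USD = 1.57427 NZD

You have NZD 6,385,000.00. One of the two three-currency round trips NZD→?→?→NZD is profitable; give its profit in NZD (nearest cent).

Profit: NZD 222,804.92

Profitable loop is NZD → CAD → USD → NZD:
NZD 6,385,000.00 ÷ 1.09397 = CAD 5,836,540.31
CAD 5,836,540.31 × 0.719155 = USD 4,197,377.14
USD 4,197,377.14 × 1.57427 = NZD 6,607,804.92
Profit = NZD 6,607,804.92 − NZD 6,385,000.00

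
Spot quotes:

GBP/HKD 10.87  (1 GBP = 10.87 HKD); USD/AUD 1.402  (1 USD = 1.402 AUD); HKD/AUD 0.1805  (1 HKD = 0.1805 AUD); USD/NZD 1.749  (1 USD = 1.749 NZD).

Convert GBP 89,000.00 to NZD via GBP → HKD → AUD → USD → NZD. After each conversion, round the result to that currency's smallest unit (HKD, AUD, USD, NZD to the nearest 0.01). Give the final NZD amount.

NZD 217,840.45

GBP 89,000.00 × 10.87 = HKD 967,430.00
HKD 967,430.00 × 0.1805 = AUD 174,621.11
AUD 174,621.11 ÷ 1.402 = USD 124,551.43
USD 124,551.43 × 1.749 = NZD 217,840.45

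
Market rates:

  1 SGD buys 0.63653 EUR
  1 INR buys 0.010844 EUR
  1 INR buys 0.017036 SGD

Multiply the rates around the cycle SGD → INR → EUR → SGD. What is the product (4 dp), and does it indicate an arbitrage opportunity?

Around SGD → INR → EUR → SGD: 1 ÷ 0.017036 × 0.010844 ÷ 0.63653 = 1.000007
Product ≈ 1 (deviation 0.001%, within rounding noise).

1.0000 (no arbitrage)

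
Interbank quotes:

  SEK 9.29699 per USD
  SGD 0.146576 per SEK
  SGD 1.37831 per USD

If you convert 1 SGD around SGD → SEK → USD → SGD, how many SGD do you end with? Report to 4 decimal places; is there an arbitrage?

1.0114 (arbitrage exists)

Around SGD → SEK → USD → SGD: 1 ÷ 0.146576 ÷ 9.29699 × 1.37831 = 1.011444
Product > 1; profitable direction is SGD → SEK → USD → SGD.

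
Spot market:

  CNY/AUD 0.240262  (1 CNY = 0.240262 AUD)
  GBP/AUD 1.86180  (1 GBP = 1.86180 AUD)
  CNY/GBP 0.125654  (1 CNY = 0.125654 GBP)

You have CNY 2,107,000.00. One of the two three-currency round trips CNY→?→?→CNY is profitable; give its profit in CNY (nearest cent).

Profitable loop is CNY → AUD → GBP → CNY:
CNY 2,107,000.00 × 0.240262 = AUD 506,232.03
AUD 506,232.03 ÷ 1.86180 = GBP 271,904.63
GBP 271,904.63 ÷ 0.125654 = CNY 2,163,915.41
Profit = CNY 2,163,915.41 − CNY 2,107,000.00

Profit: CNY 56,915.41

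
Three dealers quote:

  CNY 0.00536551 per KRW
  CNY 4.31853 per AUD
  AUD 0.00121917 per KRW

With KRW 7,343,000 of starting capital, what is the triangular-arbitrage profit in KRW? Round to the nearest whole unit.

Profit: KRW 140,148

Profitable loop is KRW → CNY → AUD → KRW:
KRW 7,343,000 × 0.00536551 = CNY 39,398.94
CNY 39,398.94 ÷ 4.31853 = AUD 9,123.23
AUD 9,123.23 ÷ 0.00121917 = KRW 7,483,148
Profit = KRW 7,483,148 − KRW 7,343,000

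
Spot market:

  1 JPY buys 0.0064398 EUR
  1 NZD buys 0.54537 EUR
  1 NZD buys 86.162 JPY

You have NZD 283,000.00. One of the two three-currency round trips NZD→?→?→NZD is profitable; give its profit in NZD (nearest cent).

Profit: NZD 4,927.63

Profitable loop is NZD → JPY → EUR → NZD:
NZD 283,000.00 × 86.162 = JPY 24,383,846
JPY 24,383,846 × 0.0064398 = EUR 157,027.09
EUR 157,027.09 ÷ 0.54537 = NZD 287,927.63
Profit = NZD 287,927.63 − NZD 283,000.00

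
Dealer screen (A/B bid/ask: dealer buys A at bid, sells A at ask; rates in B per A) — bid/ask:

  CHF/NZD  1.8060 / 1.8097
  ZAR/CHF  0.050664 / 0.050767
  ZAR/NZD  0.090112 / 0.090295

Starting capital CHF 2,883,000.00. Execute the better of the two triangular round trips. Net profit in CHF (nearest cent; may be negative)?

Best loop CHF → NZD → ZAR → CHF:
CHF 2,883,000.00 × 1.8060 (sell CHF at bid) = NZD 5,206,698.00
NZD 5,206,698.00 ÷ 0.090295 (buy ZAR at ask) = ZAR 57,663,192.87
ZAR 57,663,192.87 × 0.050664 (sell ZAR at bid) = CHF 2,921,448.00

Net profit: CHF 38,448.00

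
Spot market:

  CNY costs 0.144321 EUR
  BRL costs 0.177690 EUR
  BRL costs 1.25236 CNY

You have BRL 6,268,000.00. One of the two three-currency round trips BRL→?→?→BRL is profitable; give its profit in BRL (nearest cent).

Profitable loop is BRL → CNY → EUR → BRL:
BRL 6,268,000.00 × 1.25236 = CNY 7,849,792.48
CNY 7,849,792.48 × 0.144321 = EUR 1,132,889.90
EUR 1,132,889.90 ÷ 0.177690 = BRL 6,375,653.67
Profit = BRL 6,375,653.67 − BRL 6,268,000.00

Profit: BRL 107,653.67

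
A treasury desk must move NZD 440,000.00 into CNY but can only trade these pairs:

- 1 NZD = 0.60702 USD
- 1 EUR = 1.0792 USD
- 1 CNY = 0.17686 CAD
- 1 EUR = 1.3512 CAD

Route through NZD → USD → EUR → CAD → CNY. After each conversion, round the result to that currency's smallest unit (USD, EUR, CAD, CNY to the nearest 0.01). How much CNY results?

NZD 440,000.00 × 0.60702 = USD 267,088.80
USD 267,088.80 ÷ 1.0792 = EUR 247,487.77
EUR 247,487.77 × 1.3512 = CAD 334,405.47
CAD 334,405.47 ÷ 0.17686 = CNY 1,890,791.98

CNY 1,890,791.98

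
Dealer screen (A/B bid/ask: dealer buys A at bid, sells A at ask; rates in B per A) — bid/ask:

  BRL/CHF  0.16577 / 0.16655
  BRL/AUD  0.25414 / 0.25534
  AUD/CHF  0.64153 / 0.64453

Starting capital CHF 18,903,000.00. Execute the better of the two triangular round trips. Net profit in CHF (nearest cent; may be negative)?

Best loop CHF → AUD → BRL → CHF:
CHF 18,903,000.00 ÷ 0.64453 (buy AUD at ask) = AUD 29,328,347.79
AUD 29,328,347.79 ÷ 0.25534 (buy BRL at ask) = BRL 114,859,981.94
BRL 114,859,981.94 × 0.16577 (sell BRL at bid) = CHF 19,040,339.21

Net profit: CHF 137,339.21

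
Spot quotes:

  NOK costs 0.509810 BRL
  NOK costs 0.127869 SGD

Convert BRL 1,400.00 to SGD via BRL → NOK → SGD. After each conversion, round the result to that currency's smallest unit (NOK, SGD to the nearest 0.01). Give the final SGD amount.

SGD 351.14

BRL 1,400.00 ÷ 0.509810 = NOK 2,746.12
NOK 2,746.12 × 0.127869 = SGD 351.14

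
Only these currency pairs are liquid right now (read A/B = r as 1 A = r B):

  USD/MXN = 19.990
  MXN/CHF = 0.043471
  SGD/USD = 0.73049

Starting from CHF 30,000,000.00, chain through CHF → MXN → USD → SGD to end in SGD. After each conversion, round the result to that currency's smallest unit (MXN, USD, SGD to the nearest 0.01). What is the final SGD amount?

CHF 30,000,000.00 ÷ 0.043471 = MXN 690,115,249.25
MXN 690,115,249.25 ÷ 19.990 = USD 34,523,023.97
USD 34,523,023.97 ÷ 0.73049 = SGD 47,260,091.13

SGD 47,260,091.13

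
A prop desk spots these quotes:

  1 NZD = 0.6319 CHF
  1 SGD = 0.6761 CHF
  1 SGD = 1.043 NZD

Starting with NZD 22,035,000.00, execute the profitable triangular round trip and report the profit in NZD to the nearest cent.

Profitable loop is NZD → SGD → CHF → NZD:
NZD 22,035,000.00 ÷ 1.043 = SGD 21,126,558.01
SGD 21,126,558.01 × 0.6761 = CHF 14,283,665.87
CHF 14,283,665.87 ÷ 0.6319 = NZD 22,604,313.76
Profit = NZD 22,604,313.76 − NZD 22,035,000.00

Profit: NZD 569,313.76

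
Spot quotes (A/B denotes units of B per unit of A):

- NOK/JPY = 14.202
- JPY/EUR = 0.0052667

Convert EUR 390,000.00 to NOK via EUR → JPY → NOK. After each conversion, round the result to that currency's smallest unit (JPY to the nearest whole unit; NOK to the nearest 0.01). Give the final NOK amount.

NOK 5,214,065.91

EUR 390,000.00 ÷ 0.0052667 = JPY 74,050,164
JPY 74,050,164 ÷ 14.202 = NOK 5,214,065.91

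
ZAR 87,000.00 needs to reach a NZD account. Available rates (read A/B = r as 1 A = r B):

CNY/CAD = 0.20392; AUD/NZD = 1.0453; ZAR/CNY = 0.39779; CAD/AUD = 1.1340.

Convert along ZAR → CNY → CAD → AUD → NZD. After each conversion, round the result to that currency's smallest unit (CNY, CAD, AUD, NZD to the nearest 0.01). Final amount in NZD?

ZAR 87,000.00 × 0.39779 = CNY 34,607.73
CNY 34,607.73 × 0.20392 = CAD 7,057.21
CAD 7,057.21 × 1.1340 = AUD 8,002.88
AUD 8,002.88 × 1.0453 = NZD 8,365.41

NZD 8,365.41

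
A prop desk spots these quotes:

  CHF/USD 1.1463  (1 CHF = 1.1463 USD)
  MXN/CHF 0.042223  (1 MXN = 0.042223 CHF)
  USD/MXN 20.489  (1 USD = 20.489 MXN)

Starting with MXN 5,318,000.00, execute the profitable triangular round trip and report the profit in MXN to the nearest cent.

Profit: MXN 44,659.11

Profitable loop is MXN → USD → CHF → MXN:
MXN 5,318,000.00 ÷ 20.489 = USD 259,553.91
USD 259,553.91 ÷ 1.1463 = CHF 226,427.56
CHF 226,427.56 ÷ 0.042223 = MXN 5,362,659.11
Profit = MXN 5,362,659.11 − MXN 5,318,000.00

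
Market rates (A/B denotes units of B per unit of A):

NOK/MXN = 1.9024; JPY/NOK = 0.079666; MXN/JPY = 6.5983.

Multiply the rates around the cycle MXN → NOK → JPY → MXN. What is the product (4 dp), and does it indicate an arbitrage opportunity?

1.0000 (no arbitrage)

Around MXN → NOK → JPY → MXN: 1 ÷ 1.9024 ÷ 0.079666 ÷ 6.5983 = 0.999984
Product ≈ 1 (deviation 0.002%, within rounding noise).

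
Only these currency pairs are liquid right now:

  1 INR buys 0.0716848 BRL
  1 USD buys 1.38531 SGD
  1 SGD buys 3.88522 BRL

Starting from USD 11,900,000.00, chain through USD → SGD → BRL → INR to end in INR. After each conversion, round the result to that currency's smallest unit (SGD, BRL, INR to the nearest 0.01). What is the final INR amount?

USD 11,900,000.00 × 1.38531 = SGD 16,485,189.00
SGD 16,485,189.00 × 3.88522 = BRL 64,048,586.01
BRL 64,048,586.01 ÷ 0.0716848 = INR 893,475,130.15

INR 893,475,130.15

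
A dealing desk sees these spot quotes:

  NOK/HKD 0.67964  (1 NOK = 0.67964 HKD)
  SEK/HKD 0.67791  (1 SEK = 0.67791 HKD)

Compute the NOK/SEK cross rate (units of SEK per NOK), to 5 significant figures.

1 NOK × 0.67964 = 0.67964 HKD
0.67964 HKD ÷ 0.67791 = 1.00255 SEK

NOK/SEK = 1.0026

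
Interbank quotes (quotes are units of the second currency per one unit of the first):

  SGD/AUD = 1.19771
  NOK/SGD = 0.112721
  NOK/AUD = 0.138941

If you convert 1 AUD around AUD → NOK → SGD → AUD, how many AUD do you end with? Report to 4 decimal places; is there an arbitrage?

0.9717 (arbitrage exists)

Around AUD → NOK → SGD → AUD: 1 ÷ 0.138941 × 0.112721 × 1.19771 = 0.971686
Product < 1; profitable direction is AUD → SGD → NOK → AUD.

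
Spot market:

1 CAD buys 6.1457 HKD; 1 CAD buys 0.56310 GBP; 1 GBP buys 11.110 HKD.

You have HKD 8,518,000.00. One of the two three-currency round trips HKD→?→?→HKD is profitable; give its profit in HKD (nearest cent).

Profit: HKD 152,933.70

Profitable loop is HKD → CAD → GBP → HKD:
HKD 8,518,000.00 ÷ 6.1457 = CAD 1,386,009.73
CAD 1,386,009.73 × 0.56310 = GBP 780,462.08
GBP 780,462.08 × 11.110 = HKD 8,670,933.70
Profit = HKD 8,670,933.70 − HKD 8,518,000.00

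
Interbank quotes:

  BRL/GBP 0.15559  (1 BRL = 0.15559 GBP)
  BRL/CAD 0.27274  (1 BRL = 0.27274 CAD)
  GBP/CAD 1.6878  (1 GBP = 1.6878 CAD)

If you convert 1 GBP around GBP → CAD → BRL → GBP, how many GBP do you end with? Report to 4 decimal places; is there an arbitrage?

Around GBP → CAD → BRL → GBP: 1 × 1.6878 ÷ 0.27274 × 0.15559 = 0.962839
Product < 1; profitable direction is GBP → BRL → CAD → GBP.

0.9628 (arbitrage exists)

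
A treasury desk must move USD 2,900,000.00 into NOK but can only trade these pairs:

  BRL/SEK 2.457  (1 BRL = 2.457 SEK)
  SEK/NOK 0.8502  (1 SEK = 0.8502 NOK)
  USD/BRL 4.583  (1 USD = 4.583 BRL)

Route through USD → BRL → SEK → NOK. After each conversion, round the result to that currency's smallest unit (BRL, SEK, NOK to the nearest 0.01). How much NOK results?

NOK 27,763,493.46

USD 2,900,000.00 × 4.583 = BRL 13,290,700.00
BRL 13,290,700.00 × 2.457 = SEK 32,655,249.90
SEK 32,655,249.90 × 0.8502 = NOK 27,763,493.46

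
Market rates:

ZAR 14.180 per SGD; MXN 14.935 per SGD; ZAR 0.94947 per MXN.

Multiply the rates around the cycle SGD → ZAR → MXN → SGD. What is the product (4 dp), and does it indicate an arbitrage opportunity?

1.0000 (no arbitrage)

Around SGD → ZAR → MXN → SGD: 1 × 14.180 ÷ 0.94947 ÷ 14.935 = 0.999976
Product ≈ 1 (deviation 0.002%, within rounding noise).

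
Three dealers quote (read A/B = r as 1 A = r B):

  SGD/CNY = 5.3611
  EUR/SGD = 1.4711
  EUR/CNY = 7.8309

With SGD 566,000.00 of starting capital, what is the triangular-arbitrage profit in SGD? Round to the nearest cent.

Profitable loop is SGD → CNY → EUR → SGD:
SGD 566,000.00 × 5.3611 = CNY 3,034,382.60
CNY 3,034,382.60 ÷ 7.8309 = EUR 387,488.36
EUR 387,488.36 × 1.4711 = SGD 570,034.13
Profit = SGD 570,034.13 − SGD 566,000.00

Profit: SGD 4,034.13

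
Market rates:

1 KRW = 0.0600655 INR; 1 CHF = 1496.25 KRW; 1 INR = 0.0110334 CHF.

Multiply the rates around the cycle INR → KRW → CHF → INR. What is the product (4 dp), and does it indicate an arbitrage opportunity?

Around INR → KRW → CHF → INR: 1 ÷ 0.0600655 ÷ 1496.25 ÷ 0.0110334 = 1.008466
Product > 1; profitable direction is INR → KRW → CHF → INR.

1.0085 (arbitrage exists)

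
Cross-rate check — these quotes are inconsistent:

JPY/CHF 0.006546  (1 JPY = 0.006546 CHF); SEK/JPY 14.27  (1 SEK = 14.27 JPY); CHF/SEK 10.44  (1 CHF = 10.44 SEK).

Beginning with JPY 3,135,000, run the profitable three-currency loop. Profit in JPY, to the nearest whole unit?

Profit: JPY 79,675

Profitable loop is JPY → SEK → CHF → JPY:
JPY 3,135,000 ÷ 14.27 = SEK 219,691.66
SEK 219,691.66 ÷ 10.44 = CHF 21,043.26
CHF 21,043.26 ÷ 0.006546 = JPY 3,214,675
Profit = JPY 3,214,675 − JPY 3,135,000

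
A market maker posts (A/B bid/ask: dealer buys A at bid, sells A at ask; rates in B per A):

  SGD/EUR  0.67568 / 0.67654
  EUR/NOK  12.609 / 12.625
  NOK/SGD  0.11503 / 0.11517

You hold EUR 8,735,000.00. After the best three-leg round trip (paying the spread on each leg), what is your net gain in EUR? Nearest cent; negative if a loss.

Best loop EUR → SGD → NOK → EUR:
EUR 8,735,000.00 ÷ 0.67654 (buy SGD at ask) = SGD 12,911,283.89
SGD 12,911,283.89 ÷ 0.11517 (buy NOK at ask) = NOK 112,106,311.41
NOK 112,106,311.41 ÷ 12.625 (buy EUR at ask) = EUR 8,879,707.83

Net profit: EUR 144,707.83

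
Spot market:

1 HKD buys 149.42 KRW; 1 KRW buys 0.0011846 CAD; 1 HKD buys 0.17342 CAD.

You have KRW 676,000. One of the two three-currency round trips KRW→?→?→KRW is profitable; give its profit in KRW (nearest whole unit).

Profit: KRW 13,966

Profitable loop is KRW → CAD → HKD → KRW:
KRW 676,000 × 0.0011846 = CAD 800.79
CAD 800.79 ÷ 0.17342 = HKD 4,617.63
HKD 4,617.63 × 149.42 = KRW 689,966
Profit = KRW 689,966 − KRW 676,000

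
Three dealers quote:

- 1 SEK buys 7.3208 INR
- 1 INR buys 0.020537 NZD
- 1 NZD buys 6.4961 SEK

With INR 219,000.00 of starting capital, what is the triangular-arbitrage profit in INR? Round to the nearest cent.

Profitable loop is INR → SEK → NZD → INR:
INR 219,000.00 ÷ 7.3208 = SEK 29,914.76
SEK 29,914.76 ÷ 6.4961 = NZD 4,605.03
NZD 4,605.03 ÷ 0.020537 = INR 224,231.11
Profit = INR 224,231.11 − INR 219,000.00

Profit: INR 5,231.11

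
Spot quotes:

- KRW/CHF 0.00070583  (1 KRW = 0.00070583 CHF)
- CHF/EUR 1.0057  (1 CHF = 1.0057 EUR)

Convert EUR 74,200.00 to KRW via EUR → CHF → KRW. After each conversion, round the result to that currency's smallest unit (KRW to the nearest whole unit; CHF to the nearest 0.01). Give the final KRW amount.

KRW 104,528,654

EUR 74,200.00 ÷ 1.0057 = CHF 73,779.46
CHF 73,779.46 ÷ 0.00070583 = KRW 104,528,654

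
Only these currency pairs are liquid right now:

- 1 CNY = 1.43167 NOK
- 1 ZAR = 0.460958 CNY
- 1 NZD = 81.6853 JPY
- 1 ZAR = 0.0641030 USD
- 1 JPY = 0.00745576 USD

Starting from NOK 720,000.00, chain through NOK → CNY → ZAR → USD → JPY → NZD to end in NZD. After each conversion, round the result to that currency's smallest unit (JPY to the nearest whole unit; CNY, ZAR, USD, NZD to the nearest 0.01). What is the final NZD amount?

NOK 720,000.00 ÷ 1.43167 = CNY 502,909.19
CNY 502,909.19 ÷ 0.460958 = ZAR 1,091,008.70
ZAR 1,091,008.70 × 0.0641030 = USD 69,936.93
USD 69,936.93 ÷ 0.00745576 = JPY 9,380,255
JPY 9,380,255 ÷ 81.6853 = NZD 114,834.06

NZD 114,834.06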